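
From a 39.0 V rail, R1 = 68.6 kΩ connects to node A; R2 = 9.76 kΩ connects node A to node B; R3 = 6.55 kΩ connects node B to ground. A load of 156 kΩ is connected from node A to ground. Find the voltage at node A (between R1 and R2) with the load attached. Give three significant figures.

Below node A the series string R2+R3 = 16.31 kΩ sits in parallel with the 156 kΩ load: 14.77 kΩ.
V_A = 39.0 × 14.77/(68.6 + 14.77) = 6.91 V.

V ≈ 6.91 V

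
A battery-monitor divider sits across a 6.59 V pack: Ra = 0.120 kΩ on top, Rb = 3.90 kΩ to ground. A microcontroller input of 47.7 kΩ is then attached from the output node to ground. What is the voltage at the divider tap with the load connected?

V_out ≈ 6.38 V

The load sits in parallel with Rb: Rb‖R_L = (3900 × 47700) / (3900 + 47700) = 3605 Ω.
V_out = 6.59 × 3605 / (120 + 3605) = 6.59 × 3605/3725 = 6.38 V.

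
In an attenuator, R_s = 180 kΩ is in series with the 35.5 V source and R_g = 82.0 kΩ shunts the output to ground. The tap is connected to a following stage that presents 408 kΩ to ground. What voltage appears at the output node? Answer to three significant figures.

The load sits in parallel with R_g: R_g‖R_L = (82.0 × 408) / (82.0 + 408) = 68.28 kΩ.
V_out = 35.5 × 68.28 / (180 + 68.28) = 35.5 × 68.28/248.3 = 9.76 V.
(Unloaded it would have been 11.1 V.)

V_out ≈ 9.76 V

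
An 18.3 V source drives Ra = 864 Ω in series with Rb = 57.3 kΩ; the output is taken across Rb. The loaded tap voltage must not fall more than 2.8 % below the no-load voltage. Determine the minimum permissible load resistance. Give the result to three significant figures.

Output resistance R_th = Ra‖Rb = (864 × 57300)/58160 = 851.2 Ω.
The fractional drop is R_th/(R_th + R_L); requiring this ≤ 0.0280 gives R_L ≥ R_th(1/0.0280 − 1) = 851.2 × 34.71 = 29.5 kΩ.

R_L(min) ≈ 29.5 kΩ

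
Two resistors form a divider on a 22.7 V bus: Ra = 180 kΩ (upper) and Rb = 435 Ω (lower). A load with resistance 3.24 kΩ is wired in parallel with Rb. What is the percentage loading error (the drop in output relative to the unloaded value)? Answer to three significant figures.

11.8 %

Unloaded V = 22.7 × 435/180400 = 0.054726 V.
Loaded: Rb‖R_L = 383.5 Ω, giving V = 22.7 × 383.5/180400 = 0.048262 V.
Drop = (0.054726 − 0.048262) / 0.054726 = 11.8 %.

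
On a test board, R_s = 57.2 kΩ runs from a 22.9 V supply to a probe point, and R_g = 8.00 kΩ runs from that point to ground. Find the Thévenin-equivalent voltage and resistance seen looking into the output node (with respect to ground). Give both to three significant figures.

V_th = 2.81 V, R_th = 7.02 kΩ

V_th is the open-circuit tap voltage: 22.9 × 8.00/(57.2 + 8.00) = 2.81 V.
With the supply zeroed, R_s and R_g appear in parallel from the tap: R_th = R_s‖R_g = (57.2 × 8.00)/65.20 = 7.02 kΩ.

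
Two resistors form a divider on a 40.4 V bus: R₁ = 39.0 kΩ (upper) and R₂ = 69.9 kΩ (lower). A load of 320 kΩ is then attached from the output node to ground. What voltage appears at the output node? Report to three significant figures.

V_out ≈ 24.1 V

The load sits in parallel with R₂: R₂‖R_L = (69.9 × 320) / (69.9 + 320) = 57.37 kΩ.
V_out = 40.4 × 57.37 / (39.0 + 57.37) = 40.4 × 57.37/96.37 = 24.1 V.
(Unloaded it would have been 25.9 V.)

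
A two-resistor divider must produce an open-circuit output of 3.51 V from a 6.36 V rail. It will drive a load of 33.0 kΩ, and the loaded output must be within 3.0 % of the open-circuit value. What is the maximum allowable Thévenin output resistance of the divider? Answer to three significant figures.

Loading drop = R_th/(R_th + R_L) ≤ 0.0300, so R_th ≤ R_L · ε/(1−ε) = 33.0 kΩ × 0.0300/0.9700 = 1.02 kΩ.

R_th ≤ 1.02 kΩ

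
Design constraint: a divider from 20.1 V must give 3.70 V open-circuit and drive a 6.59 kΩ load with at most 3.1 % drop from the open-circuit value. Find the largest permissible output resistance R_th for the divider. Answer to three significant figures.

Loading drop = R_th/(R_th + R_L) ≤ 0.0310, so R_th ≤ R_L · ε/(1−ε) = 6.59 kΩ × 0.0310/0.9690 = 211 Ω.
(Any R1, R2 with R2/(R1+R2) = 0.184 and R1‖R2 ≤ 211 Ω will meet the spec.)

R_th ≤ 211 Ω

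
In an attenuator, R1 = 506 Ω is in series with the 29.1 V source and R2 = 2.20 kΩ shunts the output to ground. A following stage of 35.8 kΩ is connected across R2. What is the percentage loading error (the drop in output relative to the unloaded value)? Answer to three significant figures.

The divider's output (Thévenin) resistance is R1‖R2 = 411.4 Ω.
Fractional drop under load = R_th/(R_th + R_L) = 411.4 / (411.4 + 35800) = 0.01136.
So the output falls by 1.14 %.

1.14 %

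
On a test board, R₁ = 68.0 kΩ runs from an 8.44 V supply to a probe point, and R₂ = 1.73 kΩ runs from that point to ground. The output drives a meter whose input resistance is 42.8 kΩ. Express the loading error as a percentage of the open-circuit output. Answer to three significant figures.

The divider's output (Thévenin) resistance is R₁‖R₂ = 1.687 kΩ.
Fractional drop under load = R_th/(R_th + R_L) = 1.687 / (1.687 + 42.8) = 0.03792.
So the output falls by 3.79 %.

3.79 %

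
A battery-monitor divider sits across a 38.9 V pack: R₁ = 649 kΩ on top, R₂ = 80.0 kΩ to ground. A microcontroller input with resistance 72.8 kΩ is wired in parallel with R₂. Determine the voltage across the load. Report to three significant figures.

The load sits in parallel with R₂: R₂‖R_L = (80.0 × 72.8) / (80.0 + 72.8) = 38.12 kΩ.
V_out = 38.9 × 38.12 / (649 + 38.12) = 38.9 × 38.12/687.1 = 2.16 V.

V_out ≈ 2.16 V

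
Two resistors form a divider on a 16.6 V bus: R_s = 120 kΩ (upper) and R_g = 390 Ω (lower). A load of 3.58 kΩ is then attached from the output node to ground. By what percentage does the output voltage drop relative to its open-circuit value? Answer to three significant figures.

Unloaded V = 16.6 × 390/120400 = 0.053775 V.
Loaded: R_g‖R_L = 351.7 Ω, giving V = 16.6 × 351.7/120400 = 0.048508 V.
Drop = (0.053775 − 0.048508) / 0.053775 = 9.79 %.

9.79 %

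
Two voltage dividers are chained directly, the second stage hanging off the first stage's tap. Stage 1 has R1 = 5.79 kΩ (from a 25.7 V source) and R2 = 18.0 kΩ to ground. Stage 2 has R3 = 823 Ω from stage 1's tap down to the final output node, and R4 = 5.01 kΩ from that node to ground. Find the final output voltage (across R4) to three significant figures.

Stage 2 presents R3+R4 = 5833 Ω as a load on stage 1's tap.
Stage 1's lower leg becomes R2‖(R3+R4) = 4405 Ω, so V_mid = 25.7 × 4405/10200 = 11.10 V.
Stage 2 is itself unloaded: V_out = V_mid × R4/(R3+R4) = 11.10 × 5010/5833 = 9.54 V.

V_out ≈ 9.54 V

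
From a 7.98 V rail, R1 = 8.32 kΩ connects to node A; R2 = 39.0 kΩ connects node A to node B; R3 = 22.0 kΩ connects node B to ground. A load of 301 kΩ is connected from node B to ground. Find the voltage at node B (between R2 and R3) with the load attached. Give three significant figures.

At node B, R3 is in parallel with the load: R3‖R_L = 20.50 kΩ.
Below node A the resistance is R2 + (R3‖R_L) = 59.50 kΩ, so V_A = 7.98 × 59.50/67.82 = 7.001 V.
Then V_B = V_A × (R3‖R_L)/(R2 + R3‖R_L) = 7.001 × 20.50/59.50 = 2.41 V.

V ≈ 2.41 V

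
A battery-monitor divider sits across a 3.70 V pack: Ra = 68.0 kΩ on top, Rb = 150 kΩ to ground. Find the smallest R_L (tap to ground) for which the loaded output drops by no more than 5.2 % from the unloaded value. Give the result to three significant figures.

Output resistance R_th = Ra‖Rb = (68.0 × 150)/218.0 = 46.79 kΩ.
The fractional drop is R_th/(R_th + R_L); requiring this ≤ 0.0520 gives R_L ≥ R_th(1/0.0520 − 1) = 46.79 × 18.23 = 853 kΩ.

R_L(min) ≈ 853 kΩ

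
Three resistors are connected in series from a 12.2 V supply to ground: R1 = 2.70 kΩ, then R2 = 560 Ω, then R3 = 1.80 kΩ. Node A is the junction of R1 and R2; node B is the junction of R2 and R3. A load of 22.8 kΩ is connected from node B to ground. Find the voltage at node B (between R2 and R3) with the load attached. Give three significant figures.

At node B, R3 is in parallel with the load: R3‖R_L = 1668 Ω.
Below node A the resistance is R2 + (R3‖R_L) = 2228 Ω, so V_A = 12.2 × 2228/4928 = 5.516 V.
Then V_B = V_A × (R3‖R_L)/(R2 + R3‖R_L) = 5.516 × 1668/2228 = 4.13 V.

V ≈ 4.13 V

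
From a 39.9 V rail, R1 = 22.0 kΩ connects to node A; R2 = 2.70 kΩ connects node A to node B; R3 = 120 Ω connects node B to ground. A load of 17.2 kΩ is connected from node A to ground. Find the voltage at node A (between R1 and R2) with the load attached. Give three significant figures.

V ≈ 3.96 V

Below node A the series string R2+R3 = 2820 Ω sits in parallel with the 17200 Ω load: 2423 Ω.
V_A = 39.9 × 2423/(22000 + 2423) = 3.96 V.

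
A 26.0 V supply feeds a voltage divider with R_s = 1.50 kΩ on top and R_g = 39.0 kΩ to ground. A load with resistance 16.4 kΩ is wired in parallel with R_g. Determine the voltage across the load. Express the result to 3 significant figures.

V_out ≈ 23.0 V

The load sits in parallel with R_g: R_g‖R_L = (39.0 × 16.4) / (39.0 + 16.4) = 11.55 kΩ.
V_out = 26.0 × 11.55 / (1.50 + 11.55) = 26.0 × 11.55/13.05 = 23.0 V.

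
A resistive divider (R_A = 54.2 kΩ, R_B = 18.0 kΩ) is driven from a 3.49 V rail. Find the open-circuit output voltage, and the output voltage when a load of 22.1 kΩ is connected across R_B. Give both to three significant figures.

Unloaded: 0.870 V; loaded: 0.540 V

Open-circuit: V = 3.49 × 18.0/(54.2 + 18.0) = 0.870 V.
With the load, R_B becomes R_B‖R_L = 9.920 kΩ, so V = 3.49 × 9.920/64.12 = 0.540 V.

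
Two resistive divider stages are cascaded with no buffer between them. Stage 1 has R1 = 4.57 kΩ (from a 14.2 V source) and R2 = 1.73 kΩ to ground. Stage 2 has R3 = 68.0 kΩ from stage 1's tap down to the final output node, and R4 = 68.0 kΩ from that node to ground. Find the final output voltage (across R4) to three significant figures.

Stage 2 presents R3+R4 = 136.0 kΩ as a load on stage 1's tap.
Stage 1's lower leg becomes R2‖(R3+R4) = 1.708 kΩ, so V_mid = 14.2 × 1.708/6.278 = 3.864 V.
Stage 2 is itself unloaded: V_out = V_mid × R4/(R3+R4) = 3.864 × 68.0/136.0 = 1.93 V.

V_out ≈ 1.93 V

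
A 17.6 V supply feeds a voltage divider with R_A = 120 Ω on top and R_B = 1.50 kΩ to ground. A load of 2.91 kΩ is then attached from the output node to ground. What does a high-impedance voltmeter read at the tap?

The load sits in parallel with R_B: R_B‖R_L = (1500 × 2910) / (1500 + 2910) = 989.8 Ω.
V_out = 17.6 × 989.8 / (120 + 989.8) = 17.6 × 989.8/1110 = 15.7 V.

V_out ≈ 15.7 V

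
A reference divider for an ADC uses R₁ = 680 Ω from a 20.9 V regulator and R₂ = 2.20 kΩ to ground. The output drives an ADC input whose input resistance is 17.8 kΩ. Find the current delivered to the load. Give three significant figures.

R₂‖R_L = 1958 Ω; V_out = 20.9 × 1958/2638 = 15.51 V.
I_L = V_out / R_L = 15.51 / 17.8 kΩ = 0.871 mA.

I_L ≈ 0.871 mA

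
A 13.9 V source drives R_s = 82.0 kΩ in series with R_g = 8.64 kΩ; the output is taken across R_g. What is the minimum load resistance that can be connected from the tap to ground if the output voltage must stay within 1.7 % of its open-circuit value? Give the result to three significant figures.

Output resistance R_th = R_s‖R_g = (82.0 × 8.64)/90.64 = 7.816 kΩ.
The fractional drop is R_th/(R_th + R_L); requiring this ≤ 0.0170 gives R_L ≥ R_th(1/0.0170 − 1) = 7.816 × 57.82 = 452 kΩ.

R_L(min) ≈ 452 kΩ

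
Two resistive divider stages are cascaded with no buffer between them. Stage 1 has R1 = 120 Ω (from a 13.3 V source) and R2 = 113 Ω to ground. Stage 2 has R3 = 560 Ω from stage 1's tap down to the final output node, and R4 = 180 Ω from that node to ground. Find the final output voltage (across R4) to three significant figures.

Stage 2 presents R3+R4 = 740.0 Ω as a load on stage 1's tap.
Stage 1's lower leg becomes R2‖(R3+R4) = 98.03 Ω, so V_mid = 13.3 × 98.03/218.0 = 5.980 V.
Stage 2 is itself unloaded: V_out = V_mid × R4/(R3+R4) = 5.980 × 180/740.0 = 1.45 V.

V_out ≈ 1.45 V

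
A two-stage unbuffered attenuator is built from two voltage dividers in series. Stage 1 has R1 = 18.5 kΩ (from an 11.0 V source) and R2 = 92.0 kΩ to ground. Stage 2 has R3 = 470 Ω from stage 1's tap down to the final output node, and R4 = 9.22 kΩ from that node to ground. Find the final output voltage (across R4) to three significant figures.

V_out ≈ 3.37 V

Stage 2 presents R3+R4 = 9690 Ω as a load on stage 1's tap.
Stage 1's lower leg becomes R2‖(R3+R4) = 8767 Ω, so V_mid = 11.0 × 8767/27270 = 3.537 V.
Stage 2 is itself unloaded: V_out = V_mid × R4/(R3+R4) = 3.537 × 9220/9690 = 3.37 V.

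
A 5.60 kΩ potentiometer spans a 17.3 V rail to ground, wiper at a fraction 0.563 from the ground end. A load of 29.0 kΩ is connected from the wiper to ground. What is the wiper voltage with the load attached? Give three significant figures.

V ≈ 9.30 V

The wiper splits the pot into (1−α)R = 2.447 kΩ above and αR = 3.153 kΩ below.
Lower section ‖ load = 2.844 kΩ.
V_wiper = 17.3 × 2.844/(2.447 + 2.844) = 9.30 V.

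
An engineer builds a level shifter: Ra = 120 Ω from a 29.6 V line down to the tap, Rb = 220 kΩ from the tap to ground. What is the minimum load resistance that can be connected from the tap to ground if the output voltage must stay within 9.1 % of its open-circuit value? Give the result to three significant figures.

R_L(min) ≈ 1.20 kΩ

Output resistance R_th = Ra‖Rb = (120 × 220000)/220100 = 119.9 Ω.
The fractional drop is R_th/(R_th + R_L); requiring this ≤ 0.0910 gives R_L ≥ R_th(1/0.0910 − 1) = 119.9 × 9.989 = 1.20 kΩ.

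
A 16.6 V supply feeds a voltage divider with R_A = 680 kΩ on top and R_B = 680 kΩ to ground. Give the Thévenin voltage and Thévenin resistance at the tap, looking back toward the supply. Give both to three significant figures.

V_th is the open-circuit tap voltage: 16.6 × 680/(680 + 680) = 8.30 V.
With the supply zeroed, R_A and R_B appear in parallel from the tap: R_th = R_A‖R_B = (680 × 680)/1360 = 340 kΩ.

V_th = 8.30 V, R_th = 340 kΩ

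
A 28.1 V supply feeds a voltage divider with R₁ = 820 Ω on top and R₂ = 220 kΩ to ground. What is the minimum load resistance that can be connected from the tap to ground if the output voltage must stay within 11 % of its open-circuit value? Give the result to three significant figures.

Output resistance R_th = R₁‖R₂ = (820 × 220000)/220800 = 817.0 Ω.
The fractional drop is R_th/(R_th + R_L); requiring this ≤ 0.110 gives R_L ≥ R_th(1/0.110 − 1) = 817.0 × 8.091 = 6.61 kΩ.

R_L(min) ≈ 6.61 kΩ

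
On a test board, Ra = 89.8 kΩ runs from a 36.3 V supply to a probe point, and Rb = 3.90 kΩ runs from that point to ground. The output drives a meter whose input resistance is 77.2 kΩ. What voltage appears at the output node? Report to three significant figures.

The load sits in parallel with Rb: Rb‖R_L = (3.90 × 77.2) / (3.90 + 77.2) = 3.712 kΩ.
V_out = 36.3 × 3.712 / (89.8 + 3.712) = 36.3 × 3.712/93.51 = 1.44 V.

V_out ≈ 1.44 V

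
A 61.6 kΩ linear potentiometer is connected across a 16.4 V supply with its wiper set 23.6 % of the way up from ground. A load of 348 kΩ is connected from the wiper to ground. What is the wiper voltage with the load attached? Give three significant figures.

V ≈ 3.75 V

The wiper splits the pot into (1−α)R = 47.06 kΩ above and αR = 14.54 kΩ below.
Lower section ‖ load = 13.95 kΩ.
V_wiper = 16.4 × 13.95/(47.06 + 13.95) = 3.75 V.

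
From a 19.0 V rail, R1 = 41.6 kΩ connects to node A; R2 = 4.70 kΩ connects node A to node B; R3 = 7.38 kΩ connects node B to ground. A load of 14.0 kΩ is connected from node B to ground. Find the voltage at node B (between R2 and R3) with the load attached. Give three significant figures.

At node B, R3 is in parallel with the load: R3‖R_L = 4.833 kΩ.
Below node A the resistance is R2 + (R3‖R_L) = 9.533 kΩ, so V_A = 19.0 × 9.533/51.13 = 3.542 V.
Then V_B = V_A × (R3‖R_L)/(R2 + R3‖R_L) = 3.542 × 4.833/9.533 = 1.80 V.

V ≈ 1.80 V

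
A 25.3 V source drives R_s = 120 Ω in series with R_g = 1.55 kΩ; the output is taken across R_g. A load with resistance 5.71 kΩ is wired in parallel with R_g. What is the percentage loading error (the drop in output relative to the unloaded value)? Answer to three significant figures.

1.91 %

The divider's output (Thévenin) resistance is R_s‖R_g = 111.4 Ω.
Fractional drop under load = R_th/(R_th + R_L) = 111.4 / (111.4 + 5710) = 0.01913.
So the output falls by 1.91 %.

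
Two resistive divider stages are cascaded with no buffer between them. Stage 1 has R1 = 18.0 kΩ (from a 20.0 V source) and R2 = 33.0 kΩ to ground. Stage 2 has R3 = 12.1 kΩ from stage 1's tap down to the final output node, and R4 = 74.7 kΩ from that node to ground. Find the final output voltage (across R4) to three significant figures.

Stage 2 presents R3+R4 = 86.80 kΩ as a load on stage 1's tap.
Stage 1's lower leg becomes R2‖(R3+R4) = 23.91 kΩ, so V_mid = 20.0 × 23.91/41.91 = 11.41 V.
Stage 2 is itself unloaded: V_out = V_mid × R4/(R3+R4) = 11.41 × 74.7/86.80 = 9.82 V.

V_out ≈ 9.82 V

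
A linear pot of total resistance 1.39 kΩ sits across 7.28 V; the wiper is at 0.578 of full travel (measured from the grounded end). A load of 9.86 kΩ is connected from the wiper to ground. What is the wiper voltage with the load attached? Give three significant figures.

V ≈ 4.07 V

The wiper splits the pot into (1−α)R = 586.6 Ω above and αR = 803.4 Ω below.
Lower section ‖ load = 742.9 Ω.
V_wiper = 7.28 × 742.9/(586.6 + 742.9) = 4.07 V.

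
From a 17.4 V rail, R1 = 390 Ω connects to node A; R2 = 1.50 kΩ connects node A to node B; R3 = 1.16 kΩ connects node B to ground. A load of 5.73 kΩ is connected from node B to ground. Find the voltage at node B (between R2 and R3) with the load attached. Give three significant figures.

V ≈ 5.88 V

At node B, R3 is in parallel with the load: R3‖R_L = 964.7 Ω.
Below node A the resistance is R2 + (R3‖R_L) = 2465 Ω, so V_A = 17.4 × 2465/2855 = 15.02 V.
Then V_B = V_A × (R3‖R_L)/(R2 + R3‖R_L) = 15.02 × 964.7/2465 = 5.88 V.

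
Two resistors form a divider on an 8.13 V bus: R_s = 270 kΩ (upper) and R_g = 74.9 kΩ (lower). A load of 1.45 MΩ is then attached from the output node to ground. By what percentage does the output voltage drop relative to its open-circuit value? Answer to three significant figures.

3.89 %

The divider's output (Thévenin) resistance is R_s‖R_g = 58.63 kΩ.
Fractional drop under load = R_th/(R_th + R_L) = 58.63 / (58.63 + 1450) = 0.03887.
So the output falls by 3.89 %.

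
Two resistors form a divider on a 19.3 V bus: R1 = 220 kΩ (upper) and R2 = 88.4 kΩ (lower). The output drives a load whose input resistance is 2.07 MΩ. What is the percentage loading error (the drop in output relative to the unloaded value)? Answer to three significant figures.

2.96 %

The divider's output (Thévenin) resistance is R1‖R2 = 63.06 kΩ.
Fractional drop under load = R_th/(R_th + R_L) = 63.06 / (63.06 + 2070) = 0.02956.
So the output falls by 2.96 %.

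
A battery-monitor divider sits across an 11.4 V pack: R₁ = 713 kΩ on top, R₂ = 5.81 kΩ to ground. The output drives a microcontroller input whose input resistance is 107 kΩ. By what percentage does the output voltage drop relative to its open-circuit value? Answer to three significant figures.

5.11 %

The divider's output (Thévenin) resistance is R₁‖R₂ = 5.763 kΩ.
Fractional drop under load = R_th/(R_th + R_L) = 5.763 / (5.763 + 107) = 0.05111.
So the output falls by 5.11 %.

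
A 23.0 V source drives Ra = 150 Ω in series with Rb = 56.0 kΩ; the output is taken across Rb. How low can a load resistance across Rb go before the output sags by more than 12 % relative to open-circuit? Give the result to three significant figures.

Output resistance R_th = Ra‖Rb = (150 × 56000)/56150 = 149.6 Ω.
The fractional drop is R_th/(R_th + R_L); requiring this ≤ 0.120 gives R_L ≥ R_th(1/0.120 − 1) = 149.6 × 7.333 = 1.10 kΩ.

R_L(min) ≈ 1.10 kΩ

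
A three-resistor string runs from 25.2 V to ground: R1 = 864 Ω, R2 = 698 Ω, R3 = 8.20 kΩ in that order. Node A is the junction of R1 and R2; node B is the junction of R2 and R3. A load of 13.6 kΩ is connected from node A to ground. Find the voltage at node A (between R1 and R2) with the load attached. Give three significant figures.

V ≈ 21.7 V

Below node A the series string R2+R3 = 8898 Ω sits in parallel with the 13600 Ω load: 5379 Ω.
V_A = 25.2 × 5379/(864 + 5379) = 21.7 V.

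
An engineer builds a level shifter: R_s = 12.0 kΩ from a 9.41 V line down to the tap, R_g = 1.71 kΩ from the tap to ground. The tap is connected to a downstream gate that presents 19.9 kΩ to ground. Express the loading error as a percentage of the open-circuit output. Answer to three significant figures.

The divider's output (Thévenin) resistance is R_s‖R_g = 1.497 kΩ.
Fractional drop under load = R_th/(R_th + R_L) = 1.497 / (1.497 + 19.9) = 0.06995.
So the output falls by 7.00 %.

7.00 %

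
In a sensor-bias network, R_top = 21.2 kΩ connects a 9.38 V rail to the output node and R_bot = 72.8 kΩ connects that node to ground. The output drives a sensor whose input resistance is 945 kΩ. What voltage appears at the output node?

The load sits in parallel with R_bot: R_bot‖R_L = (72.8 × 945) / (72.8 + 945) = 67.59 kΩ.
V_out = 9.38 × 67.59 / (21.2 + 67.59) = 9.38 × 67.59/88.79 = 7.14 V.

V_out ≈ 7.14 V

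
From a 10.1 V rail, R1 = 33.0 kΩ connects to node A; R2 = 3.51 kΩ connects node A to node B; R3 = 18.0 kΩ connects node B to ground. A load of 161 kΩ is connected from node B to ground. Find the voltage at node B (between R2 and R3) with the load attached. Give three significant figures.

At node B, R3 is in parallel with the load: R3‖R_L = 16.19 kΩ.
Below node A the resistance is R2 + (R3‖R_L) = 19.70 kΩ, so V_A = 10.1 × 19.70/52.70 = 3.776 V.
Then V_B = V_A × (R3‖R_L)/(R2 + R3‖R_L) = 3.776 × 16.19/19.70 = 3.10 V.

V ≈ 3.10 V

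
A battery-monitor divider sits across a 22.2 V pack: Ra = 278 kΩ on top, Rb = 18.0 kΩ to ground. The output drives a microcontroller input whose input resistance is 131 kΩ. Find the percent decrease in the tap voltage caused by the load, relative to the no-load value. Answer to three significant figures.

The divider's output (Thévenin) resistance is Ra‖Rb = 16.91 kΩ.
Fractional drop under load = R_th/(R_th + R_L) = 16.91 / (16.91 + 131) = 0.1143.
So the output falls by 11.4 %.

11.4 %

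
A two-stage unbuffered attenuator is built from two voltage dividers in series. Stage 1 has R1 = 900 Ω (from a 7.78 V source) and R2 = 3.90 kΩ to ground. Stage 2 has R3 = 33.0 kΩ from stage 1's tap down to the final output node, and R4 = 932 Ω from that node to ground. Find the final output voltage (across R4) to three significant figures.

V_out ≈ 0.170 V

Stage 2 presents R3+R4 = 33930 Ω as a load on stage 1's tap.
Stage 1's lower leg becomes R2‖(R3+R4) = 3498 Ω, so V_mid = 7.78 × 3498/4398 = 6.188 V.
Stage 2 is itself unloaded: V_out = V_mid × R4/(R3+R4) = 6.188 × 932/33930 = 0.170 V.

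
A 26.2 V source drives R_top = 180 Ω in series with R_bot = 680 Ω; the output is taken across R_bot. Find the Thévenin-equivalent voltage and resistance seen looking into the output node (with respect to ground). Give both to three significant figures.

V_th is the open-circuit tap voltage: 26.2 × 680/(180 + 680) = 20.7 V.
With the supply zeroed, R_top and R_bot appear in parallel from the tap: R_th = R_top‖R_bot = (180 × 680)/860.0 = 142 Ω.

V_th = 20.7 V, R_th = 142 Ω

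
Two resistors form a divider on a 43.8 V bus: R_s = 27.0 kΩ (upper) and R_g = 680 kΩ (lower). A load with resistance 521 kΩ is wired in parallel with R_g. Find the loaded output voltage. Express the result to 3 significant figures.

V_out ≈ 40.1 V

The load sits in parallel with R_g: R_g‖R_L = (680 × 521) / (680 + 521) = 295.0 kΩ.
V_out = 43.8 × 295.0 / (27.0 + 295.0) = 43.8 × 295.0/322.0 = 40.1 V.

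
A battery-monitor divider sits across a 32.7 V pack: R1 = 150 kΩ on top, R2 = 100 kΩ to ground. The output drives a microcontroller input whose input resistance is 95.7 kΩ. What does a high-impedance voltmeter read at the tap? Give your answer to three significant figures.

V_out ≈ 8.04 V

The load sits in parallel with R2: R2‖R_L = (100 × 95.7) / (100 + 95.7) = 48.90 kΩ.
V_out = 32.7 × 48.90 / (150 + 48.90) = 32.7 × 48.90/198.9 = 8.04 V.
(Unloaded it would have been 13.1 V.)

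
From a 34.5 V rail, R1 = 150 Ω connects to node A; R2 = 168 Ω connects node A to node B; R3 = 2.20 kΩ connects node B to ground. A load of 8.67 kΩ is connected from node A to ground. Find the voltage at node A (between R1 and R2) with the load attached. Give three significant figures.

Below node A the series string R2+R3 = 2368 Ω sits in parallel with the 8670 Ω load: 1860 Ω.
V_A = 34.5 × 1860/(150 + 1860) = 31.9 V.

V ≈ 31.9 V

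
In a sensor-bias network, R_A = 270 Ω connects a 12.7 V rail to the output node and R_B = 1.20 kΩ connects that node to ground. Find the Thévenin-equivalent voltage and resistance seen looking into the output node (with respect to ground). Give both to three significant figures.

V_th is the open-circuit tap voltage: 12.7 × 1200/(270 + 1200) = 10.4 V.
With the supply zeroed, R_A and R_B appear in parallel from the tap: R_th = R_A‖R_B = (270 × 1200)/1470 = 220 Ω.

V_th = 10.4 V, R_th = 220 Ω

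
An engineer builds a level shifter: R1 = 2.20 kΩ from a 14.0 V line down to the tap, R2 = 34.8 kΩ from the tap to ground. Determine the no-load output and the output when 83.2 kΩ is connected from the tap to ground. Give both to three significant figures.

Unloaded: 13.2 V; loaded: 12.8 V

Open-circuit: V = 14.0 × 34.8/(2.20 + 34.8) = 13.2 V.
With the load, R2 becomes R2‖R_L = 24.54 kΩ, so V = 14.0 × 24.54/26.74 = 12.8 V.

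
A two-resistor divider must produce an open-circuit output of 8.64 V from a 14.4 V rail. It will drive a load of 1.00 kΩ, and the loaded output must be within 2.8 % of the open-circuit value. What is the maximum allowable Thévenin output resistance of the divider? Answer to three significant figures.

Loading drop = R_th/(R_th + R_L) ≤ 0.0280, so R_th ≤ R_L · ε/(1−ε) = 1.00 kΩ × 0.0280/0.9720 = 28.8 Ω.

R_th ≤ 28.8 Ω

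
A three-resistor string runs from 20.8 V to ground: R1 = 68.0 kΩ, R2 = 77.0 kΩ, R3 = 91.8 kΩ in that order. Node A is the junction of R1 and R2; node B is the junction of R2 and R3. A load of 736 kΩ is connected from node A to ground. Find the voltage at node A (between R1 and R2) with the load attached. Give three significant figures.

V ≈ 13.9 V

Below node A the series string R2+R3 = 168.8 kΩ sits in parallel with the 736 kΩ load: 137.3 kΩ.
V_A = 20.8 × 137.3/(68.0 + 137.3) = 13.9 V.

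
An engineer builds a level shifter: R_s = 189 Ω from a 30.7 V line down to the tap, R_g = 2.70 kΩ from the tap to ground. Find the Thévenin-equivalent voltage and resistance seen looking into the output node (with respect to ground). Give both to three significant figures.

V_th is the open-circuit tap voltage: 30.7 × 2700/(189 + 2700) = 28.7 V.
With the supply zeroed, R_s and R_g appear in parallel from the tap: R_th = R_s‖R_g = (189 × 2700)/2889 = 177 Ω.

V_th = 28.7 V, R_th = 177 Ω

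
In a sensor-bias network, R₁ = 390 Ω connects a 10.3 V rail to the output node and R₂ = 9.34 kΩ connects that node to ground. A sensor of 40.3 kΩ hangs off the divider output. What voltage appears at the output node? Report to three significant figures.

The load sits in parallel with R₂: R₂‖R_L = (9340 × 40300) / (9340 + 40300) = 7583 Ω.
V_out = 10.3 × 7583 / (390 + 7583) = 10.3 × 7583/7973 = 9.80 V.

V_out ≈ 9.80 V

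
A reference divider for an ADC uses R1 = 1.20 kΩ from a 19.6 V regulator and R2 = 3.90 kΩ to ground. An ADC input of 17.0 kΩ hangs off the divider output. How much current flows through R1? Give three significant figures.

I ≈ 4.48 mA

R2‖R_L = 3.172 kΩ, so the source sees R1 + R2‖R_L = 4.372 kΩ.
I = 19.6 V / 4.372 kΩ = 4.48 mA.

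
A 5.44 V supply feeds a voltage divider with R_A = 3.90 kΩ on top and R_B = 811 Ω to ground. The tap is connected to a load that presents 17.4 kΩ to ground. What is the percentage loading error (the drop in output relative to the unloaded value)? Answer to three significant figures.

The divider's output (Thévenin) resistance is R_A‖R_B = 671.4 Ω.
Fractional drop under load = R_th/(R_th + R_L) = 671.4 / (671.4 + 17400) = 0.03715.
So the output falls by 3.72 %.

3.72 %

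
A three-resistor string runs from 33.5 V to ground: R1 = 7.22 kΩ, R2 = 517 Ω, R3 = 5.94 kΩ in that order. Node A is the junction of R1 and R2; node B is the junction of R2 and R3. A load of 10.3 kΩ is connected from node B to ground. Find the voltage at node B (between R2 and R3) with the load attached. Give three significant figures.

V ≈ 11.0 V

At node B, R3 is in parallel with the load: R3‖R_L = 3767 Ω.
Below node A the resistance is R2 + (R3‖R_L) = 4284 Ω, so V_A = 33.5 × 4284/11500 = 12.48 V.
Then V_B = V_A × (R3‖R_L)/(R2 + R3‖R_L) = 12.48 × 3767/4284 = 11.0 V.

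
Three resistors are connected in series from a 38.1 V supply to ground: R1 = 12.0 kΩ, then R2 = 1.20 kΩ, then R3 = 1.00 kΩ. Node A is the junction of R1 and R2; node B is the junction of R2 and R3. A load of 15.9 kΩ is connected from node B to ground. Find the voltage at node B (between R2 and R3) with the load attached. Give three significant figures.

At node B, R3 is in parallel with the load: R3‖R_L = 0.9408 kΩ.
Below node A the resistance is R2 + (R3‖R_L) = 2.141 kΩ, so V_A = 38.1 × 2.141/14.14 = 5.768 V.
Then V_B = V_A × (R3‖R_L)/(R2 + R3‖R_L) = 5.768 × 0.9408/2.141 = 2.53 V.

V ≈ 2.53 V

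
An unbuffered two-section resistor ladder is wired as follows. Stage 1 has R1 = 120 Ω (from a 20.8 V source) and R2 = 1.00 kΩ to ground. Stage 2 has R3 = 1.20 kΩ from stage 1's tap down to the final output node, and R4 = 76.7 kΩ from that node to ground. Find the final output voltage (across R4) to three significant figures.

V_out ≈ 18.3 V

Stage 2 presents R3+R4 = 77900 Ω as a load on stage 1's tap.
Stage 1's lower leg becomes R2‖(R3+R4) = 987.3 Ω, so V_mid = 20.8 × 987.3/1107 = 18.55 V.
Stage 2 is itself unloaded: V_out = V_mid × R4/(R3+R4) = 18.55 × 76700/77900 = 18.3 V.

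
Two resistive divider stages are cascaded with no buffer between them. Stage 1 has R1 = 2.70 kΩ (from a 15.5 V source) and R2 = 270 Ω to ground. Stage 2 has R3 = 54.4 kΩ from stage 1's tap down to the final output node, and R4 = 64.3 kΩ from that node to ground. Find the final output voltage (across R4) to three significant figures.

V_out ≈ 0.762 V

Stage 2 presents R3+R4 = 118700 Ω as a load on stage 1's tap.
Stage 1's lower leg becomes R2‖(R3+R4) = 269.4 Ω, so V_mid = 15.5 × 269.4/2969 = 1.406 V.
Stage 2 is itself unloaded: V_out = V_mid × R4/(R3+R4) = 1.406 × 64300/118700 = 0.762 V.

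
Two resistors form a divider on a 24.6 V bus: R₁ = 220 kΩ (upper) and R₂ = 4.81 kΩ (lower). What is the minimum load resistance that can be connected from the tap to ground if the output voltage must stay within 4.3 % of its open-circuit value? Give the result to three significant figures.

Output resistance R_th = R₁‖R₂ = (220 × 4.81)/224.8 = 4.707 kΩ.
The fractional drop is R_th/(R_th + R_L); requiring this ≤ 0.0430 gives R_L ≥ R_th(1/0.0430 − 1) = 4.707 × 22.26 = 105 kΩ.

R_L(min) ≈ 105 kΩ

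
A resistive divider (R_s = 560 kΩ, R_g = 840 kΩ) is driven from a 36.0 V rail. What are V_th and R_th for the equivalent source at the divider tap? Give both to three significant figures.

V_th = 21.6 V, R_th = 336 kΩ

V_th is the open-circuit tap voltage: 36.0 × 840/(560 + 840) = 21.6 V.
With the supply zeroed, R_s and R_g appear in parallel from the tap: R_th = R_s‖R_g = (560 × 840)/1400 = 336 kΩ.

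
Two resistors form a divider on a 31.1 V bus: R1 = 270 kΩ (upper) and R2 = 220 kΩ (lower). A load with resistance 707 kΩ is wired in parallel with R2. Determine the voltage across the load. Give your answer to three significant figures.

The load sits in parallel with R2: R2‖R_L = (220 × 707) / (220 + 707) = 167.8 kΩ.
V_out = 31.1 × 167.8 / (270 + 167.8) = 31.1 × 167.8/437.8 = 11.9 V.

V_out ≈ 11.9 V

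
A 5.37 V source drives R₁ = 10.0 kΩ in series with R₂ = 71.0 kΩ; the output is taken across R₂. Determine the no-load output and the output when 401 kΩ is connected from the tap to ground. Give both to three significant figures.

Open-circuit: V = 5.37 × 71.0/(10.0 + 71.0) = 4.71 V.
With the load, R₂ becomes R₂‖R_L = 60.32 kΩ, so V = 5.37 × 60.32/70.32 = 4.61 V.

Unloaded: 4.71 V; loaded: 4.61 V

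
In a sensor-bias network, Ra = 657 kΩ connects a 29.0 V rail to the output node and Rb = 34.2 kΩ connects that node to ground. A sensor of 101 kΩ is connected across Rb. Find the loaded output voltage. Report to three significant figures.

The load sits in parallel with Rb: Rb‖R_L = (34.2 × 101) / (34.2 + 101) = 25.55 kΩ.
V_out = 29.0 × 25.55 / (657 + 25.55) = 29.0 × 25.55/682.5 = 1.09 V.
(Unloaded it would have been 1.43 V.)

V_out ≈ 1.09 V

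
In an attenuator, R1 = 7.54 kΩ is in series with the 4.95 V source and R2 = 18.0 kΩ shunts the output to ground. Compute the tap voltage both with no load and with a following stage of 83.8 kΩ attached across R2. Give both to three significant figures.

Unloaded: 3.49 V; loaded: 3.28 V

Open-circuit: V = 4.95 × 18.0/(7.54 + 18.0) = 3.49 V.
With the load, R2 becomes R2‖R_L = 14.82 kΩ, so V = 4.95 × 14.82/22.36 = 3.28 V.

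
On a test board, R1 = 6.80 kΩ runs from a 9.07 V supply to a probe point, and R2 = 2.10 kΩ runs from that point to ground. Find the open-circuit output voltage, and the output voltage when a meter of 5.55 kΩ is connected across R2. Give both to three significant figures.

Open-circuit: V = 9.07 × 2.10/(6.80 + 2.10) = 2.14 V.
With the load, R2 becomes R2‖R_L = 1.524 kΩ, so V = 9.07 × 1.524/8.324 = 1.66 V.

Unloaded: 2.14 V; loaded: 1.66 V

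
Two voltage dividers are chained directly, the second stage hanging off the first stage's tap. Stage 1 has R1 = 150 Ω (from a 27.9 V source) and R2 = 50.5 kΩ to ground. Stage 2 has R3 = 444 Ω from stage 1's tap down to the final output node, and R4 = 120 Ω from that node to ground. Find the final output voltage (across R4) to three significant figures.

Stage 2 presents R3+R4 = 564.0 Ω as a load on stage 1's tap.
Stage 1's lower leg becomes R2‖(R3+R4) = 557.8 Ω, so V_mid = 27.9 × 557.8/707.8 = 21.99 V.
Stage 2 is itself unloaded: V_out = V_mid × R4/(R3+R4) = 21.99 × 120/564.0 = 4.68 V.

V_out ≈ 4.68 V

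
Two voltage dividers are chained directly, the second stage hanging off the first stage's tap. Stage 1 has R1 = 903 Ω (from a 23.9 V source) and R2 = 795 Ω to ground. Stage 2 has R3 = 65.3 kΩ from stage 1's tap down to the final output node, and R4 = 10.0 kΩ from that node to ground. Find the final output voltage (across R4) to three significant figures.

Stage 2 presents R3+R4 = 75300 Ω as a load on stage 1's tap.
Stage 1's lower leg becomes R2‖(R3+R4) = 786.7 Ω, so V_mid = 23.9 × 786.7/1690 = 11.13 V.
Stage 2 is itself unloaded: V_out = V_mid × R4/(R3+R4) = 11.13 × 10000/75300 = 1.48 V.

V_out ≈ 1.48 V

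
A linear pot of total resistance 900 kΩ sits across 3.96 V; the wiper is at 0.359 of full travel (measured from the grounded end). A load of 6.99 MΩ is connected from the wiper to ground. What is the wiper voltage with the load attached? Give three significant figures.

The wiper splits the pot into (1−α)R = 576.9 kΩ above and αR = 323.1 kΩ below.
Lower section ‖ load = 308.8 kΩ.
V_wiper = 3.96 × 308.8/(576.9 + 308.8) = 1.38 V.

V ≈ 1.38 V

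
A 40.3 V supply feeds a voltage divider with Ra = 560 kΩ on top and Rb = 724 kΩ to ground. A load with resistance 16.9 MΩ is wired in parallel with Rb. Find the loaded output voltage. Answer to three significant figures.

The load sits in parallel with Rb: Rb‖R_L = (724 × 16900) / (724 + 16900) = 694.3 kΩ.
V_out = 40.3 × 694.3 / (560 + 694.3) = 40.3 × 694.3/1254 = 22.3 V.
(Unloaded it would have been 22.7 V.)

V_out ≈ 22.3 V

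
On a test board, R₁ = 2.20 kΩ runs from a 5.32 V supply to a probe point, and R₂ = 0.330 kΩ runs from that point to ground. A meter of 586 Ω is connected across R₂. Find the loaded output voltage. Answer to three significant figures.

The load sits in parallel with R₂: R₂‖R_L = (330 × 586) / (330 + 586) = 211.1 Ω.
V_out = 5.32 × 211.1 / (2200 + 211.1) = 5.32 × 211.1/2411 = 0.466 V.

V_out ≈ 0.466 V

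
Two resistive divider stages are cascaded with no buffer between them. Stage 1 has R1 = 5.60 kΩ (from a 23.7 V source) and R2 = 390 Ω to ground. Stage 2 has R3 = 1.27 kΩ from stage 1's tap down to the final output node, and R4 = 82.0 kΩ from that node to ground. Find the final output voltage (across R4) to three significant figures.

V_out ≈ 1.51 V

Stage 2 presents R3+R4 = 83270 Ω as a load on stage 1's tap.
Stage 1's lower leg becomes R2‖(R3+R4) = 388.2 Ω, so V_mid = 23.7 × 388.2/5988 = 1.536 V.
Stage 2 is itself unloaded: V_out = V_mid × R4/(R3+R4) = 1.536 × 82000/83270 = 1.51 V.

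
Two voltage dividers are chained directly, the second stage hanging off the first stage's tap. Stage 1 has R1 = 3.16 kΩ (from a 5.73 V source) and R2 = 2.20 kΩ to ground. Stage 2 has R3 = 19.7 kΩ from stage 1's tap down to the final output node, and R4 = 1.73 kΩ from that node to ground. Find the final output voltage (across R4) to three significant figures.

V_out ≈ 0.179 V

Stage 2 presents R3+R4 = 21.43 kΩ as a load on stage 1's tap.
Stage 1's lower leg becomes R2‖(R3+R4) = 1.995 kΩ, so V_mid = 5.73 × 1.995/5.155 = 2.218 V.
Stage 2 is itself unloaded: V_out = V_mid × R4/(R3+R4) = 2.218 × 1.73/21.43 = 0.179 V.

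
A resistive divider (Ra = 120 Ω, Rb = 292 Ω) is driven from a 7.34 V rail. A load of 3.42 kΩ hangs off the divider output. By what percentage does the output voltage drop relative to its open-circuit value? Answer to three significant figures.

2.43 %

The divider's output (Thévenin) resistance is Ra‖Rb = 85.05 Ω.
Fractional drop under load = R_th/(R_th + R_L) = 85.05 / (85.05 + 3420) = 0.02426.
So the output falls by 2.43 %.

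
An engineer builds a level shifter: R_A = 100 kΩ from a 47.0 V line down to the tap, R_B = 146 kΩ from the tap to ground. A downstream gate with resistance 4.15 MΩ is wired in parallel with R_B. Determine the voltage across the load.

The load sits in parallel with R_B: R_B‖R_L = (146 × 4150) / (146 + 4150) = 141.0 kΩ.
V_out = 47.0 × 141.0 / (100 + 141.0) = 47.0 × 141.0/241.0 = 27.5 V.
(Unloaded it would have been 27.9 V.)

V_out ≈ 27.5 V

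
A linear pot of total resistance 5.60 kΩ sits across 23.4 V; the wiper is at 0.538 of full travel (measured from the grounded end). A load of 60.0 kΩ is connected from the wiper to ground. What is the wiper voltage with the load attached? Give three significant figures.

V ≈ 12.3 V

The wiper splits the pot into (1−α)R = 2.587 kΩ above and αR = 3.013 kΩ below.
Lower section ‖ load = 2.869 kΩ.
V_wiper = 23.4 × 2.869/(2.587 + 2.869) = 12.3 V.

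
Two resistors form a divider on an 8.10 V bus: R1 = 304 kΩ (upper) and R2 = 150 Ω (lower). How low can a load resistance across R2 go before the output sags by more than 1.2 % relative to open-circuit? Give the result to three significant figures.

R_L(min) ≈ 12.3 kΩ

Output resistance R_th = R1‖R2 = (304000 × 150)/304200 = 149.9 Ω.
The fractional drop is R_th/(R_th + R_L); requiring this ≤ 0.0120 gives R_L ≥ R_th(1/0.0120 − 1) = 149.9 × 82.33 = 12.3 kΩ.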